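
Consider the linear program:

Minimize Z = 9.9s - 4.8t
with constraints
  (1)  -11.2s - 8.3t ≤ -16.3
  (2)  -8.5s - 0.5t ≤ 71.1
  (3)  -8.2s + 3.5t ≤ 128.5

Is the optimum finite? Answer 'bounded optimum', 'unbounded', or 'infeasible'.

unbounded

From the feasible point (-59828/6495, 93487/6495), moving in the direction (3.5, 8.2) keeps every constraint satisfied while Z decreases without bound.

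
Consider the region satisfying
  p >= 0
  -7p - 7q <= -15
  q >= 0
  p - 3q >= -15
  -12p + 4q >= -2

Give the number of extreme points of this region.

The feasible vertices (each the meet of two boundaries and inside every other half-plane) are:
  (0, 15/7)
  (0, 5)
  (37/56, 83/56)
  (33/16, 91/16)

4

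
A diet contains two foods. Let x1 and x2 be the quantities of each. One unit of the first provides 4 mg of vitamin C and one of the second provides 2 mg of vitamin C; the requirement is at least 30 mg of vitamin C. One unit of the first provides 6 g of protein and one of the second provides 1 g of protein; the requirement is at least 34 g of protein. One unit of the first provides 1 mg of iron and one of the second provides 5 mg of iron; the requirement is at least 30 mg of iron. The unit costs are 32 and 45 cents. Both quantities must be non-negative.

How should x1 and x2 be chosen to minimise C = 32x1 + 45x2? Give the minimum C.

x1 = 5, x2 = 5, minimum C = 385

Vertices and C = 32x1 + 45x2:
  (0, 34) → C = 1530
  (30, 0) → C = 960
  (19/4, 11/2) → C = 799/2
  (5, 5) → C = 385
The feasible region is unbounded (it extends along (0, 1), (1, 0)), but C strictly increases along every unbounded feasible direction, so there is no improving ray and the minimum is attained at a vertex.

The optimum lies where 4x1 + 2x2 = 30 and x1 + 5x2 = 30.
Solving simultaneously gives x1 = 5, x2 = 5.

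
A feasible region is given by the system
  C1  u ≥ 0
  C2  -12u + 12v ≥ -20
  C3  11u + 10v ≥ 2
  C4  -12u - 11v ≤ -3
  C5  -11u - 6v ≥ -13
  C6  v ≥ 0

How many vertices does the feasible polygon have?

Pairwise boundary intersections that survive every other constraint:
  (0, 3/11)
  (0, 13/6)
  (1/4, 0)
  (13/11, 0)

4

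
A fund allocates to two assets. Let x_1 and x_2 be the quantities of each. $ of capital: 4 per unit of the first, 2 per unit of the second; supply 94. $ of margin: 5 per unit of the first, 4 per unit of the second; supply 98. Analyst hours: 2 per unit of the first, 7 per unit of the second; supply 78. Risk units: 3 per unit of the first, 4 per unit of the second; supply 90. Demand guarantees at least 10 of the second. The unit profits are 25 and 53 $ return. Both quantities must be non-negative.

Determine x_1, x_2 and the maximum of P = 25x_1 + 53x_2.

Feasible corners and P = 25x_1 + 53x_2:
  (0, 78/7) → P = 4134/7
  (0, 10) → P = 530
  (4, 10) → P = 630

The binding constraints are 2x_1 + 7x_2 = 78 and x_2 = 10.
Solving simultaneously gives x_1 = 4, x_2 = 10.

x_1 = 4, x_2 = 10, maximum P = 630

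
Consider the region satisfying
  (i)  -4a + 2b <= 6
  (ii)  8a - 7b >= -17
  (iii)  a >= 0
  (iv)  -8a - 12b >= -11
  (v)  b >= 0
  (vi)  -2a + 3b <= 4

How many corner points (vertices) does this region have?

Of the 15 pairwise boundary intersections, those satisfying every inequality are:
  (0, 11/12)
  (0, 0)
  (11/8, 0)

3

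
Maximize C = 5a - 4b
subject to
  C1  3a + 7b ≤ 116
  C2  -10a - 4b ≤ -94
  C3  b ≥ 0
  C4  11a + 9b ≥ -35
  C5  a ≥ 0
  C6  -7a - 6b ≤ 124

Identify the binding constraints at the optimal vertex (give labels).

C1 and C3

Feasible corners and C = 5a - 4b:
  (97/29, 439/29) → C = -1271/29
  (116/3, 0) → C = 580/3
  (47/5, 0) → C = 47

The maximum is at (116/3, 0). Substituting into each constraint, equality holds for C1 and C3; the remaining constraints have slack.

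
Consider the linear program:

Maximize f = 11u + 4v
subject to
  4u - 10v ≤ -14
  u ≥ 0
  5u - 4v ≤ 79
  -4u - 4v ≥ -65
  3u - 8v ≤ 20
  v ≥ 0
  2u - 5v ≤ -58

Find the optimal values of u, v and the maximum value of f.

u = 93/28, v = 181/14, maximum f = 353/4

Extreme points and f = 11u + 4v:
  (0, 65/4) → f = 65
  (0, 58/5) → f = 232/5
  (93/28, 181/14) → f = 353/4

At the optimal vertex, -4u - 4v = -65 and 2u - 5v = -58.
Solving simultaneously gives u = 93/28, v = 181/14.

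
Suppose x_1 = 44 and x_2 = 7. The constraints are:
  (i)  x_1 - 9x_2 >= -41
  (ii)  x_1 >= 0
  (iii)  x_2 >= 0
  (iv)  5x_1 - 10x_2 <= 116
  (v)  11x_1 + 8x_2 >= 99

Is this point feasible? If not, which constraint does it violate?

Constraint (iv): 5x_1 - 10x_2 = 150, which is not ≤ 116. All other constraints are satisfied.

not feasible — violates (iv)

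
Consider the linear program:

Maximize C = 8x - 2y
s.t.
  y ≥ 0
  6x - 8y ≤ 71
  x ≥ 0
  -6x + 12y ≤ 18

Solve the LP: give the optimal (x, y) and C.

x = 83/2, y = 89/4, maximum C = 575/2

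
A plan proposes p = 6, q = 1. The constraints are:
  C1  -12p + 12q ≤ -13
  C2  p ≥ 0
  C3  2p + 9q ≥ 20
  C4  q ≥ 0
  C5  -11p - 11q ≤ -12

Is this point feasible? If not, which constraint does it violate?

feasible

C1: -60 ≤ -13 ✓
C2: 6 ≥ 0 ✓
C3: 21 ≥ 20 ✓
C4: 1 ≥ 0 ✓
C5: -77 ≤ -12 ✓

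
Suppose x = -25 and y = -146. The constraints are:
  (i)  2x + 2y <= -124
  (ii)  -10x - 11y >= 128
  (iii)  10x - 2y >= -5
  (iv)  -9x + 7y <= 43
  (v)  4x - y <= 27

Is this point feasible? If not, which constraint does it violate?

Constraint (v): 4x - y = 46, which is not ≤ 27. All other constraints are satisfied.

not feasible — violates (v)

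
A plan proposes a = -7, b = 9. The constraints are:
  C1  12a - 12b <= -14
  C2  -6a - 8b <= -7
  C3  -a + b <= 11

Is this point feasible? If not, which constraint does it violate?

Constraint C3: -a + b = 16, which is not ≤ 11. All other constraints are satisfied.

not feasible — violates C3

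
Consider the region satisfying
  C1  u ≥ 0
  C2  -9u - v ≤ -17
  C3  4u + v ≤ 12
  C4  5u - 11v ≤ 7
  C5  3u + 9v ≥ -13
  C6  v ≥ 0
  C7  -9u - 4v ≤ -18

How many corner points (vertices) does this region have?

Pairwise boundary intersections that survive every other constraint:
  (1, 8)
  (50/27, 1/3)
  (139/49, 32/49)
  (226/119, 27/119)

4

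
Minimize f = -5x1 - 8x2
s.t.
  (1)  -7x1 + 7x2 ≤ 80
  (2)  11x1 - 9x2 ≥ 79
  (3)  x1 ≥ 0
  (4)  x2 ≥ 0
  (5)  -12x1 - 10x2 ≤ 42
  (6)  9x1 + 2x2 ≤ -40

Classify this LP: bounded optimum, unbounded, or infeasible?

The boundaries -7x1 + 7x2 = 80 and 11x1 - 9x2 = 79 meet at (1273/14, 1433/14), but that point violates 9x1 + 2x2 ≤ -40. Every candidate vertex is excluded by some other constraint, so the feasible region is empty.

infeasible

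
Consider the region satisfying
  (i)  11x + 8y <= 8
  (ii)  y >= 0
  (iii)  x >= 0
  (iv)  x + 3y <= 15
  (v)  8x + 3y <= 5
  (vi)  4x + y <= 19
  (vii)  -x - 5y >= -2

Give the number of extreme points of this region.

Of the 21 pairwise boundary intersections, those satisfying every inequality are:
  (16/31, 9/31)
  (24/47, 14/47)
  (0, 0)
  (5/8, 0)
  (0, 2/5)

5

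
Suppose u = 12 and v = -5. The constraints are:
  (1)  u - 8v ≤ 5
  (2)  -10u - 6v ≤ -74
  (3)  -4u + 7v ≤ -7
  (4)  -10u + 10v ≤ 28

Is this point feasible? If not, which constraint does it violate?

not feasible — violates (1)

Constraint (1): u - 8v = 52, which is not ≤ 5. All other constraints are satisfied.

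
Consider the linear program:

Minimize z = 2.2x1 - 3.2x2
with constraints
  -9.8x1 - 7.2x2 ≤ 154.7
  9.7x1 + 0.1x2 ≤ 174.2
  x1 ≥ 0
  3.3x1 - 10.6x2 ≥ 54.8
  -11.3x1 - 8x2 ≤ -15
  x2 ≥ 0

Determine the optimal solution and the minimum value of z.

Feasible corners and z = 2.2x1 - 3.2x2:
  (37040/2063, 866/2063) → z = 393584/10315
  (1742/97, 0) → z = 19162/485
  (548/33, 0) → z = 548/15

x1 = 548/33, x2 = 0, minimum z = 548/15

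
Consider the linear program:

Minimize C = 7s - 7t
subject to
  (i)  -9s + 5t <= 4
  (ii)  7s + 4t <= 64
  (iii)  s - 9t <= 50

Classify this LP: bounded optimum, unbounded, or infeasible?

bounded optimum

Feasible corners and C = 7s - 7t:
  (304/71, 604/71) → C = -2100/71
  (-143/38, -227/38) → C = 294/19
  (776/67, -286/67) → C = 7434/67
The feasible region has finitely many vertices and no improving ray; the minimum is -2100/71 at (304/71, 604/71).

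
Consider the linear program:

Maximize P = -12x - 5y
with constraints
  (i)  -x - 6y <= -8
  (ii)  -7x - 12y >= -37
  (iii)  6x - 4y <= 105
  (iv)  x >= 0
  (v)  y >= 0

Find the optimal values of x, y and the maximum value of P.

Extreme points and P = -12x - 5y:
  (21/5, 19/30) → P = -1607/30
  (0, 4/3) → P = -20/3
  (0, 37/12) → P = -185/12

The binding constraints are -x - 6y = -8 and x = 0.
Solving simultaneously gives x = 0, y = 4/3.

x = 0, y = 4/3, maximum P = -20/3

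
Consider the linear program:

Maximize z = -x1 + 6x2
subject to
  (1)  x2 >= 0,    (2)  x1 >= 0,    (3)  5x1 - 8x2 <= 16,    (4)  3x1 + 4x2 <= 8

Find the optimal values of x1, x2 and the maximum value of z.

x1 = 0, x2 = 2, maximum z = 12

Extreme points and z = -x1 + 6x2:
  (0, 0) → z = 0
  (8/3, 0) → z = -8/3
  (0, 2) → z = 12

At the optimal vertex, x1 = 0 and 3x1 + 4x2 = 8.
Solving simultaneously gives x1 = 0, x2 = 2.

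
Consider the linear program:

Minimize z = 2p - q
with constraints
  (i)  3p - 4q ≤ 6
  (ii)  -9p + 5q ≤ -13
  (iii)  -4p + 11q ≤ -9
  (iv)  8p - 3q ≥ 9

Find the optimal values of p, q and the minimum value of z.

p = 22/21, q = -5/7, minimum z = 59/21

Corner points and z = 2p - q:
  (22/21, -5/7) → z = 59/21
  (30/17, -3/17) → z = 63/17
  (98/79, -29/79) → z = 225/79

The binding constraints are 3p - 4q = 6 and -9p + 5q = -13.
Solving simultaneously gives p = 22/21, q = -5/7.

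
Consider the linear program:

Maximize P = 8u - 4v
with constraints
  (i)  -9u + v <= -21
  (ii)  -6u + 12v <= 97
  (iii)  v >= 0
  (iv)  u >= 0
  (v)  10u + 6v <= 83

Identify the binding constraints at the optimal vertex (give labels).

Extreme points and P = 8u - 4v:
  (7/3, 0) → P = 56/3
  (209/64, 537/64) → P = -119/16
  (83/10, 0) → P = 332/5

The maximum is at (83/10, 0). Substituting into each constraint, equality holds for (iii) and (v); the remaining constraints have slack.

(iii) and (v)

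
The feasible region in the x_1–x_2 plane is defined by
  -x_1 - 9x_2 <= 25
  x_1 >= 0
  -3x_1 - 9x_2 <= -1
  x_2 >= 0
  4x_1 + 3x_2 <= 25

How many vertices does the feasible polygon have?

4

Pairwise boundary intersections that survive every other constraint:
  (0, 1/9)
  (0, 25/3)
  (1/3, 0)
  (25/4, 0)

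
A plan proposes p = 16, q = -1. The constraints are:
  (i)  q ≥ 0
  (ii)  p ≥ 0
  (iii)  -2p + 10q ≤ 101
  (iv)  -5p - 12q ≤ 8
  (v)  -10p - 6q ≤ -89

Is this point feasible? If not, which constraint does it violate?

not feasible — violates (i)

Constraint (i): q = -1, which is not ≥ 0. All other constraints are satisfied.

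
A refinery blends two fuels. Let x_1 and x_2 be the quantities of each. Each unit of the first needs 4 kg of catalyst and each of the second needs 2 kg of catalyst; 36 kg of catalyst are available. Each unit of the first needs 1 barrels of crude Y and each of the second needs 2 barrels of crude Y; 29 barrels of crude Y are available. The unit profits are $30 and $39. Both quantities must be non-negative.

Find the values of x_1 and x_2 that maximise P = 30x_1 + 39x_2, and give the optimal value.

x_1 = 7/3, x_2 = 40/3, maximum P = 590

Extreme points and P = 30x_1 + 39x_2:
  (0, 0) → P = 0
  (0, 29/2) → P = 1131/2
  (9, 0) → P = 270
  (7/3, 40/3) → P = 590

At the optimal vertex, 4x_1 + 2x_2 = 36 and x_1 + 2x_2 = 29.
Solving simultaneously gives x_1 = 7/3, x_2 = 40/3.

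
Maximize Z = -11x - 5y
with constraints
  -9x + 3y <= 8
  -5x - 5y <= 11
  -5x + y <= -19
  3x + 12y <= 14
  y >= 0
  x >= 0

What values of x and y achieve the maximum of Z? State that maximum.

Feasible corners and Z = -11x - 5y:
  (242/63, 13/63) → Z = -303/7
  (19/5, 0) → Z = -209/5
  (14/3, 0) → Z = -154/3

x = 19/5, y = 0, maximum Z = -209/5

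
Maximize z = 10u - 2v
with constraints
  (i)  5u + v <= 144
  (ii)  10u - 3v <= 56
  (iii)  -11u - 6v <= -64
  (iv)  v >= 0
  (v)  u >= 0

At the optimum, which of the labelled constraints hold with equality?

Corner points and z = 10u - 2v:
  (488/25, 232/5) → z = 512/5
  (0, 144) → z = -288
  (176/31, 8/31) → z = 1744/31
  (0, 32/3) → z = -64/3

The maximum is at (488/25, 232/5). Substituting into each constraint, equality holds for (i) and (ii); the remaining constraints have slack.

(i) and (ii)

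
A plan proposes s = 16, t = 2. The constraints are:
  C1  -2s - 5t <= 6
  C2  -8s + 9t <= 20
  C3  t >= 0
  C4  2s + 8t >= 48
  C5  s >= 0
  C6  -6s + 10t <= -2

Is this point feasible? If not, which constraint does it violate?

C1: -42 ≤ 6 ✓
C2: -110 ≤ 20 ✓
C3: 2 ≥ 0 ✓
C4: 48 ≥ 48 ✓
C5: 16 ≥ 0 ✓
C6: -76 ≤ -2 ✓

feasible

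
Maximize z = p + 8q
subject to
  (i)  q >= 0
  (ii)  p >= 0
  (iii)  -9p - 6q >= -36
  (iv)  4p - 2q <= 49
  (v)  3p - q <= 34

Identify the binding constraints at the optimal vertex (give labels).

Vertices and z = p + 8q:
  (0, 0) → z = 0
  (4, 0) → z = 4
  (0, 6) → z = 48

The maximum is at (0, 6). Substituting into each constraint, equality holds for (ii) and (iii); the remaining constraints have slack.

(ii) and (iii)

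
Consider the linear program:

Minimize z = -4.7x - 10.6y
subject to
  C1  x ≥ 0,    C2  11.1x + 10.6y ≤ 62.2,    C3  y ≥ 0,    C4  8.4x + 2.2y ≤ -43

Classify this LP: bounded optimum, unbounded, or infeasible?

infeasible

The boundaries x = 0 and 11.1x + 10.6y = 62.2 meet at (0, 311/53), but that point violates 8.4x + 2.2y ≤ -43. Every candidate vertex is excluded by some other constraint, so the feasible region is empty.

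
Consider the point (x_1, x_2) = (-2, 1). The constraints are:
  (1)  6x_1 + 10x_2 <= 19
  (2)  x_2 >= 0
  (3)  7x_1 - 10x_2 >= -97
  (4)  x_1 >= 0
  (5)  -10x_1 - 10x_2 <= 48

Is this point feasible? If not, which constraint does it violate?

not feasible — violates (4)

Constraint (4): x_1 = -2, which is not ≥ 0. All other constraints are satisfied.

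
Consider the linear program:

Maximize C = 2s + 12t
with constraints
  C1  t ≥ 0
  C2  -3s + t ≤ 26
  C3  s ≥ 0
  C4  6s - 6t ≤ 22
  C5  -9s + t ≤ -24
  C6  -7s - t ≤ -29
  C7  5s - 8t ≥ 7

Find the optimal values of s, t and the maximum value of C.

Feasible corners and C = 2s + 12t:
  (49/12, 5/12) → C = 79/6
  (67/9, 34/9) → C = 542/9
  (239/61, 96/61) → C = 1630/61

The binding constraints are 6s - 6t = 22 and 5s - 8t = 7.
Solving simultaneously gives s = 67/9, t = 34/9.

s = 67/9, t = 34/9, maximum C = 542/9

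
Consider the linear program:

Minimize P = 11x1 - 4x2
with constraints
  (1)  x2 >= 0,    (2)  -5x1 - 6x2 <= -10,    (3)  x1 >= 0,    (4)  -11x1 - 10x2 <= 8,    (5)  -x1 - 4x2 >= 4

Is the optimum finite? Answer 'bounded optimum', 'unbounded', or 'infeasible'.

infeasible

The boundaries x2 = 0 and -5x1 - 6x2 = -10 meet at (2, 0), but that point violates -x1 - 4x2 ≥ 4. Every candidate vertex is excluded by some other constraint, so the feasible region is empty.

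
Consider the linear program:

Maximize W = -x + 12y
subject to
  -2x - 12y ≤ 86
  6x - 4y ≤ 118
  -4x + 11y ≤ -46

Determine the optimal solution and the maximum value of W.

Corner points and W = -x + 12y:
  (67/5, -47/5) → W = -631/5
  (-197/35, -218/35) → W = -2419/35
  (557/25, 98/25) → W = 619/25

x = 557/25, y = 98/25, maximum W = 619/25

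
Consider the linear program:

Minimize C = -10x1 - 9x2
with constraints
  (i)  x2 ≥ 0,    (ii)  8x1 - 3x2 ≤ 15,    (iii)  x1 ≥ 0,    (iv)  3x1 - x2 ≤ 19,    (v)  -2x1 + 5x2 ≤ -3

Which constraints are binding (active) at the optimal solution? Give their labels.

Corner points and C = -10x1 - 9x2:
  (15/8, 0) → C = -75/4
  (3/2, 0) → C = -15
  (33/17, 3/17) → C = -21

The minimum is at (33/17, 3/17). Substituting into each constraint, equality holds for (ii) and (v); the remaining constraints have slack.

(ii) and (v)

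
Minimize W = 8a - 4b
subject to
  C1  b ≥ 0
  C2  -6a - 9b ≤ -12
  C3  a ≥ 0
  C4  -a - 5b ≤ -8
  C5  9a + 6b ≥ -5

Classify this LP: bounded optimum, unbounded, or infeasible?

unbounded

From the feasible point (8, 0), moving in the direction (0, 1) keeps every constraint satisfied while W decreases without bound.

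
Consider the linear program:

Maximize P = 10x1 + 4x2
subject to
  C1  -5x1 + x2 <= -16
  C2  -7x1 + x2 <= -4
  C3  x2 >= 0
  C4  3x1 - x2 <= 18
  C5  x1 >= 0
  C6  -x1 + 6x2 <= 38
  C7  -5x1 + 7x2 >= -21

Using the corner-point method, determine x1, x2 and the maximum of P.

Vertices and P = 10x1 + 4x2:
  (16/5, 0) → P = 32
  (134/29, 206/29) → P = 2164/29
  (21/5, 0) → P = 42
  (146/17, 132/17) → P = 1988/17
  (105/16, 27/16) → P = 579/8

x1 = 146/17, x2 = 132/17, maximum P = 1988/17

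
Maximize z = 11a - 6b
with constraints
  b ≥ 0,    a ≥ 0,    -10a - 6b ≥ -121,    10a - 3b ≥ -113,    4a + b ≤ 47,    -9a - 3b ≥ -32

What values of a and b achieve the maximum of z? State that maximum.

a = 32/9, b = 0, maximum z = 352/9

Extreme points and z = 11a - 6b:
  (0, 0) → z = 0
  (32/9, 0) → z = 352/9
  (0, 32/3) → z = -64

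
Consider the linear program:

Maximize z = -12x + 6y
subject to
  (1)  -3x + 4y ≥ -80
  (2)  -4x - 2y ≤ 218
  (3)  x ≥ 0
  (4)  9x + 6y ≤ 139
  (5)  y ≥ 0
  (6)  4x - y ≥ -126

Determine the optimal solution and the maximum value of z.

x = 0, y = 139/6, maximum z = 139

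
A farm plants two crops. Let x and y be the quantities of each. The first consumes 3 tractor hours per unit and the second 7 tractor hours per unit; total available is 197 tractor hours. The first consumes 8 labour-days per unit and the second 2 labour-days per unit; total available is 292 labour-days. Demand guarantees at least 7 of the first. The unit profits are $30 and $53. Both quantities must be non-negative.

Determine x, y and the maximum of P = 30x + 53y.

Feasible corners and P = 30x + 53y:
  (73/2, 0) → P = 1095
  (7, 0) → P = 210
  (33, 14) → P = 1732
  (7, 176/7) → P = 10798/7

The binding constraints are 3x + 7y = 197 and 8x + 2y = 292.
Solving simultaneously gives x = 33, y = 14.

x = 33, y = 14, maximum P = 1732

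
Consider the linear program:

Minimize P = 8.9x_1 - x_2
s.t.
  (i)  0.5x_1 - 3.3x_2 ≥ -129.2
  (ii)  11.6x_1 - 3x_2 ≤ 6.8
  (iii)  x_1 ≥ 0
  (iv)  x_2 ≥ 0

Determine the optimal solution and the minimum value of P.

x_1 = 0, x_2 = 1292/33, minimum P = -1292/33

Feasible corners and P = 8.9x_1 - x_2:
  (6834/613, 75106/1839) → P = 536809/9195
  (0, 1292/33) → P = -1292/33
  (17/29, 0) → P = 1513/290
  (0, 0) → P = 0

At the optimal vertex, 0.5x_1 - 3.3x_2 = -129.2 and x_1 = 0.
Solving simultaneously gives x_1 = 0, x_2 = 1292/33.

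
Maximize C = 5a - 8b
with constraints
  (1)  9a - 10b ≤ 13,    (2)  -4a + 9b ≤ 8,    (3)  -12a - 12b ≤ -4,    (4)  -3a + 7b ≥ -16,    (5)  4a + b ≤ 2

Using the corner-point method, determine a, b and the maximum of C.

a = 5/9, b = -2/9, maximum C = 41/9

Corner points and C = 5a - 8b:
  (-5/13, 28/39) → C = -23/3
  (1/4, 1) → C = -27/4
  (5/9, -2/9) → C = 41/9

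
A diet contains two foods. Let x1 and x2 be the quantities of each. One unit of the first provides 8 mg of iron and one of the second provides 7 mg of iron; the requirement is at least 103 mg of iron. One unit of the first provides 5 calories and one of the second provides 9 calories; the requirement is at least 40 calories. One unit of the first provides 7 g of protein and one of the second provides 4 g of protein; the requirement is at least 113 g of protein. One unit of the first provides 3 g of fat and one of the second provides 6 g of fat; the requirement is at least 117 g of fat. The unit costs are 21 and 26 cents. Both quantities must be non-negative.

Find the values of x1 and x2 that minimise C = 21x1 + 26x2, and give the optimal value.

x1 = 7, x2 = 16, minimum C = 563

Vertices and C = 21x1 + 26x2:
  (0, 113/4) → C = 1469/2
  (39, 0) → C = 819
  (7, 16) → C = 563
The feasible region is unbounded (it extends along (0, 1), (1, 0)), but C strictly increases along every unbounded feasible direction, so there is no improving ray and the minimum is attained at a vertex.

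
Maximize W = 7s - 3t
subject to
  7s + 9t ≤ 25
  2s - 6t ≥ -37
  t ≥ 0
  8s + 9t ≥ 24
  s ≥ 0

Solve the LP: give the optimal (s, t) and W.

s = 25/7, t = 0, maximum W = 25

Corner points and W = 7s - 3t:
  (25/7, 0) → W = 25
  (0, 25/9) → W = -25/3
  (3, 0) → W = 21
  (0, 8/3) → W = -8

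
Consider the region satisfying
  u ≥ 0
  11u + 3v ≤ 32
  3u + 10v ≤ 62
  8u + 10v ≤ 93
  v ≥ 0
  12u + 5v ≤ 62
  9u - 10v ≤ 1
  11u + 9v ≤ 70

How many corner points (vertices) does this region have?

Of the 28 pairwise boundary intersections, those satisfying every inequality are:
  (0, 31/5)
  (0, 0)
  (134/101, 586/101)
  (323/137, 277/137)
  (1/9, 0)

5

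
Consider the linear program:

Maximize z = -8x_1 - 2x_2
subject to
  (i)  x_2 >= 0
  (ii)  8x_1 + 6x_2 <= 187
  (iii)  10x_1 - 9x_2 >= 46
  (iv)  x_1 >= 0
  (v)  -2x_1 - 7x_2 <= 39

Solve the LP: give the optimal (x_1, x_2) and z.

x_1 = 23/5, x_2 = 0, maximum z = -184/5

Extreme points and z = -8x_1 - 2x_2:
  (187/8, 0) → z = -187
  (23/5, 0) → z = -184/5
  (653/44, 751/66) → z = -4669/33

At the optimal vertex, x_2 = 0 and 10x_1 - 9x_2 = 46.
Solving simultaneously gives x_1 = 23/5, x_2 = 0.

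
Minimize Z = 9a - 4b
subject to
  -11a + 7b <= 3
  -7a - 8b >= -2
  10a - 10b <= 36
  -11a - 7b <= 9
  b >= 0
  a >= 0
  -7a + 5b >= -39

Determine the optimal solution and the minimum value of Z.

Feasible corners and Z = 9a - 4b:
  (2/7, 0) → Z = 18/7
  (0, 1/4) → Z = -1
  (0, 0) → Z = 0

The optimum lies where -7a - 8b = -2 and a = 0.
Solving simultaneously gives a = 0, b = 1/4.

a = 0, b = 1/4, minimum Z = -1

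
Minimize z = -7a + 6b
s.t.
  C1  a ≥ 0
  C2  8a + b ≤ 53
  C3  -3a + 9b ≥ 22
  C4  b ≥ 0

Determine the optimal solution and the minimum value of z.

a = 91/15, b = 67/15, minimum z = -47/3

Feasible corners and z = -7a + 6b:
  (0, 53) → z = 318
  (0, 22/9) → z = 44/3
  (91/15, 67/15) → z = -47/3

The binding constraints are 8a + b = 53 and -3a + 9b = 22.
Solving simultaneously gives a = 91/15, b = 67/15.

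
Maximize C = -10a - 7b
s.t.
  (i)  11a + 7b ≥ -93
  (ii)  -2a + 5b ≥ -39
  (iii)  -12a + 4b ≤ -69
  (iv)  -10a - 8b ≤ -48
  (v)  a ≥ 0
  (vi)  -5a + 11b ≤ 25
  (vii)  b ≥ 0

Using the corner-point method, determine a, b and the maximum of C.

a = 23/4, b = 0, maximum C = -115/2

The feasible region is unbounded (it extends along (11, 5), (5, 2)), but C strictly decreases along every unbounded feasible direction, so there is no improving ray and the maximum is attained at a vertex.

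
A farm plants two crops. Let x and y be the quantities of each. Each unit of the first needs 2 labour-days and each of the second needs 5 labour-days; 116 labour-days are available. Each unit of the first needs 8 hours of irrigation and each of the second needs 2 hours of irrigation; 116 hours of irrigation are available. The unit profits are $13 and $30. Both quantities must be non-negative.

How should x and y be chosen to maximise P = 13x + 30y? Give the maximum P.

Extreme points and P = 13x + 30y:
  (0, 0) → P = 0
  (0, 116/5) → P = 696
  (29/2, 0) → P = 377/2
  (29/3, 58/3) → P = 2117/3

At the optimal vertex, 2x + 5y = 116 and 8x + 2y = 116.
Solving simultaneously gives x = 29/3, y = 58/3.

x = 29/3, y = 58/3, maximum P = 2117/3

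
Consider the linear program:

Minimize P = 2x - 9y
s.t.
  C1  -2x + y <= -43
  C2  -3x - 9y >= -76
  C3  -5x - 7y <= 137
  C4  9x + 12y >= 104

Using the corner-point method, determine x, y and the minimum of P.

Extreme points and P = 2x - 9y:
  (463/21, 23/21) → P = 719/21
  (620/33, -179/33) → P = 2851/33
  (2372/3, -1753/3) → P = 20521/3
The feasible region is unbounded (it extends along (3, -1), (7, -5)), but P strictly increases along every unbounded feasible direction, so there is no improving ray and the minimum is attained at a vertex.

x = 463/21, y = 23/21, minimum P = 719/21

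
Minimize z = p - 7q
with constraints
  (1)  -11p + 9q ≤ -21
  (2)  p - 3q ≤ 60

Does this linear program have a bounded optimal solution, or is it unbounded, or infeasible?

From the feasible point (-159/8, -213/8), moving in the direction (3, 1) keeps every constraint satisfied while z decreases without bound.

unbounded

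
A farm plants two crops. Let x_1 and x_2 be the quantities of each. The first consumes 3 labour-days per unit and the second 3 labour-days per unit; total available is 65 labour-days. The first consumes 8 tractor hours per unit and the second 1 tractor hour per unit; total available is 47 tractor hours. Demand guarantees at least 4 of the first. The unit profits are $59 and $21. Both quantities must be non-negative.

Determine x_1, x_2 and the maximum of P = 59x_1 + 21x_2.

x_1 = 4, x_2 = 15, maximum P = 551

Extreme points and P = 59x_1 + 21x_2:
  (47/8, 0) → P = 2773/8
  (4, 0) → P = 236
  (4, 15) → P = 551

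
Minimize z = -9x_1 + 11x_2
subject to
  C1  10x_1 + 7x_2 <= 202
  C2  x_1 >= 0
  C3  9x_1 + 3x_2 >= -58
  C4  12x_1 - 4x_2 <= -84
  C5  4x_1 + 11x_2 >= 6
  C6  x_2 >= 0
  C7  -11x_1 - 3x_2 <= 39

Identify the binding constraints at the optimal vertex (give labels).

Extreme points and z = -9x_1 + 11x_2:
  (0, 202/7) → z = 2222/7
  (55/31, 816/31) → z = 8481/31
  (0, 21) → z = 231

The minimum is at (0, 21). Substituting into each constraint, equality holds for C2 and C4; the remaining constraints have slack.

C2 and C4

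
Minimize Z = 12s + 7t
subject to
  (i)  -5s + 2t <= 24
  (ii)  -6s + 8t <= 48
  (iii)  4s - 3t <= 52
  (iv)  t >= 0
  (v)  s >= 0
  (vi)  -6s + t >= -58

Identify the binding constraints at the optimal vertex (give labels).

(iv) and (v)

Vertices and Z = 12s + 7t:
  (0, 6) → Z = 42
  (256/21, 106/7) → Z = 1766/7
  (0, 0) → Z = 0
  (29/3, 0) → Z = 116

The minimum is at (0, 0). Substituting into each constraint, equality holds for (iv) and (v); the remaining constraints have slack.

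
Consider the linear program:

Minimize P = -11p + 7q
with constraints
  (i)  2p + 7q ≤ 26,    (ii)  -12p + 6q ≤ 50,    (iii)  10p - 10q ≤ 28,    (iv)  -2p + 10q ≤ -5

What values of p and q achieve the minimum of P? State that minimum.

Feasible corners and P = -11p + 7q:
  (-167/15, -209/15) → P = 374/15
  (-265/54, -40/27) → P = 785/18
  (23/8, 3/40) → P = -311/10

The binding constraints are 10p - 10q = 28 and -2p + 10q = -5.
Solving simultaneously gives p = 23/8, q = 3/40.

p = 23/8, q = 3/40, minimum P = -311/10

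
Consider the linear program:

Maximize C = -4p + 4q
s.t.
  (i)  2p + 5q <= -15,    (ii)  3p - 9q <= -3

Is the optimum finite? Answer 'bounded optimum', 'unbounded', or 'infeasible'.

unbounded

From the feasible point (-50/11, -13/11), moving in the direction (-9, -3) keeps every constraint satisfied while C increases without bound.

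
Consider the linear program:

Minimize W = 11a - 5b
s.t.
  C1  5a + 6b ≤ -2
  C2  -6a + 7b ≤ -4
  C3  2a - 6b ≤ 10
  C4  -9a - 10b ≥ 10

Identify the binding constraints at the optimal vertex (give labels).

Vertices and W = 11a - 5b:
  (-23/11, -26/11) → W = -123/11
  (-10/41, -32/41) → W = 50/41
  (20/37, -55/37) → W = 495/37

The minimum is at (-23/11, -26/11). Substituting into each constraint, equality holds for C2 and C3; the remaining constraints have slack.

C2 and C3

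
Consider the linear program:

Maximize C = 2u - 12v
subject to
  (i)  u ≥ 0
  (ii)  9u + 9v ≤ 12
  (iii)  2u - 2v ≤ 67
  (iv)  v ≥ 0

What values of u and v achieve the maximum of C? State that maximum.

u = 4/3, v = 0, maximum C = 8/3

Corner points and C = 2u - 12v:
  (0, 4/3) → C = -16
  (0, 0) → C = 0
  (4/3, 0) → C = 8/3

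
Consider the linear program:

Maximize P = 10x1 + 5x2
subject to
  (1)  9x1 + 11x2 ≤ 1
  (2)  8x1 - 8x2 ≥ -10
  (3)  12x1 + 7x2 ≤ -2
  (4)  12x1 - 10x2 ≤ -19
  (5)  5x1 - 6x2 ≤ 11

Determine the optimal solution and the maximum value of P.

x1 = -13/4, x2 = -2, maximum P = -85/2

Vertices and P = 10x1 + 5x2:
  (-13/4, -2) → P = -85/2
  (-37/2, -69/4) → P = -1085/4
  (-112/11, -227/22) → P = -3375/22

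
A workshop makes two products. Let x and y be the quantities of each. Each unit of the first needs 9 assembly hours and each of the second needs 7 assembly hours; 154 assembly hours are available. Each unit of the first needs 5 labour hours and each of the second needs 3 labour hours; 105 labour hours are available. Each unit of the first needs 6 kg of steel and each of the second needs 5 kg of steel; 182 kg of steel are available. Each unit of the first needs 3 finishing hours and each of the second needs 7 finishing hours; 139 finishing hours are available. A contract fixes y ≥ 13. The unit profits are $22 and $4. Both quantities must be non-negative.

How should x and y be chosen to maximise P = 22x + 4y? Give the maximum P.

Corner points and P = 22x + 4y:
  (0, 139/7) → P = 556/7
  (0, 13) → P = 52
  (5/2, 263/14) → P = 911/7
  (7, 13) → P = 206

x = 7, y = 13, maximum P = 206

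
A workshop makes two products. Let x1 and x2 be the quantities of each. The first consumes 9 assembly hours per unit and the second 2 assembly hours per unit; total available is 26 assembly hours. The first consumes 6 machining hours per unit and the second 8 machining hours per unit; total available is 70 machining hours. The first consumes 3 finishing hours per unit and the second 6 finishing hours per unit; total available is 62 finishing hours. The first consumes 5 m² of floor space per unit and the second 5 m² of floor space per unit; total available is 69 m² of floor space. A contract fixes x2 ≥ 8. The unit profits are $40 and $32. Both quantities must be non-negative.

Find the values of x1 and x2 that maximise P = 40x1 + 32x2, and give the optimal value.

x1 = 1, x2 = 8, maximum P = 296

Feasible corners and P = 40x1 + 32x2:
  (0, 35/4) → P = 280
  (0, 8) → P = 256
  (1, 8) → P = 296

The binding constraints are 6x1 + 8x2 = 70 and x2 = 8.
Solving simultaneously gives x1 = 1, x2 = 8.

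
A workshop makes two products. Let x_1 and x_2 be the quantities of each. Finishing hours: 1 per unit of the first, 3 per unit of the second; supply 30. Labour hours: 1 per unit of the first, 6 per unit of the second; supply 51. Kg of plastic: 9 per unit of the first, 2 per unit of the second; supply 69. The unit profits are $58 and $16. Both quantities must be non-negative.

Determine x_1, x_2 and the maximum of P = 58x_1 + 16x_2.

x_1 = 6, x_2 = 15/2, maximum P = 468

Feasible corners and P = 58x_1 + 16x_2:
  (0, 0) → P = 0
  (0, 17/2) → P = 136
  (23/3, 0) → P = 1334/3
  (6, 15/2) → P = 468

The binding constraints are x_1 + 6x_2 = 51 and 9x_1 + 2x_2 = 69.
Solving simultaneously gives x_1 = 6, x_2 = 15/2.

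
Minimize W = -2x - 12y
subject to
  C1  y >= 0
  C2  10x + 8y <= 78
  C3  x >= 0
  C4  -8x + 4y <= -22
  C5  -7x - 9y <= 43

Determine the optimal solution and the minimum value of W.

Corner points and W = -2x - 12y:
  (39/5, 0) → W = -78/5
  (11/4, 0) → W = -11/2
  (61/13, 101/26) → W = -56

The binding constraints are 10x + 8y = 78 and -8x + 4y = -22.
Solving simultaneously gives x = 61/13, y = 101/26.

x = 61/13, y = 101/26, minimum W = -56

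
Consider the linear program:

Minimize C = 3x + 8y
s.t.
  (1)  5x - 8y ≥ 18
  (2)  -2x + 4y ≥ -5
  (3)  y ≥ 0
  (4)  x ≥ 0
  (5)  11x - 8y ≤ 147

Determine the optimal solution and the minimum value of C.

Corner points and C = 3x + 8y:
  (8, 11/4) → C = 46
  (43/2, 179/16) → C = 154
  (137/7, 239/28) → C = 127

The optimum lies where 5x - 8y = 18 and -2x + 4y = -5.
Solving simultaneously gives x = 8, y = 11/4.

x = 8, y = 11/4, minimum C = 46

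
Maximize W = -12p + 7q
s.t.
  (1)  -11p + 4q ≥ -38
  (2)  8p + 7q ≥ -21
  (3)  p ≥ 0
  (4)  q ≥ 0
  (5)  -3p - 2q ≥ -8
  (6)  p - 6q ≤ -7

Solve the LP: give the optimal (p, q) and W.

The optimum lies where p = 0 and -3p - 2q = -8.
Solving simultaneously gives p = 0, q = 4.

p = 0, q = 4, maximum W = 28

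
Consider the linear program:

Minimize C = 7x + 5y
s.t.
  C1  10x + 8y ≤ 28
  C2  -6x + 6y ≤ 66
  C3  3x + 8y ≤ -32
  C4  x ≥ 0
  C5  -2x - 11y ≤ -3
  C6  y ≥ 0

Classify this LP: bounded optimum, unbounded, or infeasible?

infeasible

The boundaries 10x + 8y = 28 and x = 0 meet at (0, 7/2), but that point violates 3x + 8y ≤ -32. Every candidate vertex is excluded by some other constraint, so the feasible region is empty.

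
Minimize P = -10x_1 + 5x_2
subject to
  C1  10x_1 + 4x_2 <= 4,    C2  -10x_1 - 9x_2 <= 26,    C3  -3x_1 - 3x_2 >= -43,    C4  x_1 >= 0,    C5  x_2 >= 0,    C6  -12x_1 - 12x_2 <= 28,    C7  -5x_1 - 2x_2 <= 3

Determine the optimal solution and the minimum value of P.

x_1 = 2/5, x_2 = 0, minimum P = -4

The binding constraints are 10x_1 + 4x_2 = 4 and x_2 = 0.
Solving simultaneously gives x_1 = 2/5, x_2 = 0.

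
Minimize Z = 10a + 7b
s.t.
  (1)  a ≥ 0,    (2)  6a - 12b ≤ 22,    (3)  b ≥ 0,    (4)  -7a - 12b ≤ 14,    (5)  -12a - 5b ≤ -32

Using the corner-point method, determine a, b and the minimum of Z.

a = 8/3, b = 0, minimum Z = 80/3

Corner points and Z = 10a + 7b:
  (0, 32/5) → Z = 224/5
  (11/3, 0) → Z = 110/3
  (8/3, 0) → Z = 80/3
The feasible region is unbounded (it extends along (0, 1), (2, 1)), but Z strictly increases along every unbounded feasible direction, so there is no improving ray and the minimum is attained at a vertex.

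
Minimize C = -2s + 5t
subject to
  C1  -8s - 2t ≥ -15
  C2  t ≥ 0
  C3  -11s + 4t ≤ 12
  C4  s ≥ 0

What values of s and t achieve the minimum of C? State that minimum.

Vertices and C = -2s + 5t:
  (15/8, 0) → C = -15/4
  (2/3, 29/6) → C = 137/6
  (0, 0) → C = 0
  (0, 3) → C = 15

The optimum lies where -8s - 2t = -15 and t = 0.
Solving simultaneously gives s = 15/8, t = 0.

s = 15/8, t = 0, minimum C = -15/4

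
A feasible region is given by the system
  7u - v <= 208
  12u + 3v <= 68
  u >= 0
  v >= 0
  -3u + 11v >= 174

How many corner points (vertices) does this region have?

Of the 10 pairwise boundary intersections, those satisfying every inequality are:
  (0, 68/3)
  (226/141, 764/47)
  (0, 174/11)

3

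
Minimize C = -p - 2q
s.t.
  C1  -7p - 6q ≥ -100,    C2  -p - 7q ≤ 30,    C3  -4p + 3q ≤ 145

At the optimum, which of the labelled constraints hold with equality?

C1 and C3

Extreme points and C = -p - 2q:
  (880/43, -310/43) → C = -260/43
  (-38/3, 283/9) → C = -452/9
  (-1105/31, 25/31) → C = 1055/31

The minimum is at (-38/3, 283/9). Substituting into each constraint, equality holds for C1 and C3; the remaining constraints have slack.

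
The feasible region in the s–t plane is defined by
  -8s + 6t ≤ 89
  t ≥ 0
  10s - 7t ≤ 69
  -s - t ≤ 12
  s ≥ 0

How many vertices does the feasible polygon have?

4

Of the 10 pairwise boundary intersections, those satisfying every inequality are:
  (1037/4, 721/2)
  (0, 89/6)
  (69/10, 0)
  (0, 0)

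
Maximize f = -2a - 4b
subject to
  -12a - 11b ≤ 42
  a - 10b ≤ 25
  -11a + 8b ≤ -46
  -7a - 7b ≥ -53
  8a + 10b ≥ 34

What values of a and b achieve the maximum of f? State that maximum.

The optimum lies where a - 10b = 25 and 8a + 10b = 34.
Solving simultaneously gives a = 59/9, b = -83/45.

a = 59/9, b = -83/45, maximum f = -86/15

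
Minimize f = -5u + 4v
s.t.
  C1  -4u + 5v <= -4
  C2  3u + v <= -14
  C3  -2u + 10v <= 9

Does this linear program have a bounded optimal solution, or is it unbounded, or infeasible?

unbounded

From the feasible point (-66/19, -68/19), moving in the direction (1, -3) keeps every constraint satisfied while f decreases without bound.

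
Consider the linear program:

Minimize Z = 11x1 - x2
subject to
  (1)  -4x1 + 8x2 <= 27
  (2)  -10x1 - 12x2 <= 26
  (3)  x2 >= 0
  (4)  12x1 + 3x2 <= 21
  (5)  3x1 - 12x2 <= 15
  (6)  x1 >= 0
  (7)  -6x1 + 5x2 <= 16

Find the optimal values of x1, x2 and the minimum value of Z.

x1 = 0, x2 = 16/5, minimum Z = -16/5

Extreme points and Z = 11x1 - x2:
  (29/36, 34/9) → Z = 61/12
  (1/4, 7/2) → Z = -3/4
  (7/4, 0) → Z = 77/4
  (0, 0) → Z = 0
  (0, 16/5) → Z = -16/5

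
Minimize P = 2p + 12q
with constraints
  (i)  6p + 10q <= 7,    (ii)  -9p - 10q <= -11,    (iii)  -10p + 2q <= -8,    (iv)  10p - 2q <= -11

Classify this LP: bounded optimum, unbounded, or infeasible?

infeasible

Constraints -10p + 2q ≤ -8 and 10p - 2q ≤ -11 have parallel boundaries but demand opposite sides — no point can satisfy both, so the region is empty.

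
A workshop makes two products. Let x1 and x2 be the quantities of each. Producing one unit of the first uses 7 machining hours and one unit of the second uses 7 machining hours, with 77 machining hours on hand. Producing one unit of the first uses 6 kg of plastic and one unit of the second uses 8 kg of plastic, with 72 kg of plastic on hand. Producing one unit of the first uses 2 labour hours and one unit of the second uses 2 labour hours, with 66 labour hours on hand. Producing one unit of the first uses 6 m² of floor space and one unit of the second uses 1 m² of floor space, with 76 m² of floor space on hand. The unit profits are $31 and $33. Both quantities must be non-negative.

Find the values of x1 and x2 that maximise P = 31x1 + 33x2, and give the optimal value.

x1 = 8, x2 = 3, maximum P = 347

Feasible corners and P = 31x1 + 33x2:
  (0, 0) → P = 0
  (0, 9) → P = 297
  (11, 0) → P = 341
  (8, 3) → P = 347

The binding constraints are 7x1 + 7x2 = 77 and 6x1 + 8x2 = 72.
Solving simultaneously gives x1 = 8, x2 = 3.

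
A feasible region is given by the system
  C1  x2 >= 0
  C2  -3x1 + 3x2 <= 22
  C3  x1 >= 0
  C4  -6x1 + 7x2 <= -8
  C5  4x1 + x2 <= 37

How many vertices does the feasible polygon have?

Pairwise boundary intersections that survive every other constraint:
  (4/3, 0)
  (37/4, 0)
  (267/34, 95/17)

3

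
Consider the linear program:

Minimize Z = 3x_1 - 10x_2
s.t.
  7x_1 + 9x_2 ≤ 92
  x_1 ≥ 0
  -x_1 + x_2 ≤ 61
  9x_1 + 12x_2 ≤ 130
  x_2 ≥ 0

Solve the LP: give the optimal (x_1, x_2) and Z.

x_1 = 0, x_2 = 92/9, minimum Z = -920/9

Extreme points and Z = 3x_1 - 10x_2:
  (0, 92/9) → Z = -920/9
  (92/7, 0) → Z = 276/7
  (0, 0) → Z = 0

At the optimal vertex, 7x_1 + 9x_2 = 92 and x_1 = 0.
Solving simultaneously gives x_1 = 0, x_2 = 92/9.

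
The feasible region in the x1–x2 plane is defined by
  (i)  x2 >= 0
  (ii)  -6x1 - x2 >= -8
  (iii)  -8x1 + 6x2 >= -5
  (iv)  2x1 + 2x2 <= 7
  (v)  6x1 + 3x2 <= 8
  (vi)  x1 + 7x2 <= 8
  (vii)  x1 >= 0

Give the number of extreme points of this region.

5

The feasible vertices (each the meet of two boundaries and inside every other half-plane) are:
  (5/8, 0)
  (0, 0)
  (21/20, 17/30)
  (32/39, 40/39)
  (0, 8/7)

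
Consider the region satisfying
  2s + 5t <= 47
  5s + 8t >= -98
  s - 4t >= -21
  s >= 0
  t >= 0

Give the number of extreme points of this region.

The feasible vertices (each the meet of two boundaries and inside every other half-plane) are:
  (83/13, 89/13)
  (47/2, 0)
  (0, 21/4)
  (0, 0)

4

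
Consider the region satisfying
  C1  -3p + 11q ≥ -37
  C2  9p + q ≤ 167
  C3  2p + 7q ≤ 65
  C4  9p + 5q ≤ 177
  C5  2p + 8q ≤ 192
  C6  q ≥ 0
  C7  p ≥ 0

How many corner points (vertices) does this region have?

6

The feasible vertices (each the meet of two boundaries and inside every other half-plane) are:
  (937/51, 28/17)
  (37/3, 0)
  (329/18, 5/2)
  (914/53, 231/53)
  (0, 65/7)
  (0, 0)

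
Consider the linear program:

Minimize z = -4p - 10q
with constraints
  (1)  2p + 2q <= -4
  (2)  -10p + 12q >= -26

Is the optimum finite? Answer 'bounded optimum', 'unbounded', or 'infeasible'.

From the feasible point (1/11, -23/11), moving in the direction (-2, 2) keeps every constraint satisfied while z decreases without bound.

unbounded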